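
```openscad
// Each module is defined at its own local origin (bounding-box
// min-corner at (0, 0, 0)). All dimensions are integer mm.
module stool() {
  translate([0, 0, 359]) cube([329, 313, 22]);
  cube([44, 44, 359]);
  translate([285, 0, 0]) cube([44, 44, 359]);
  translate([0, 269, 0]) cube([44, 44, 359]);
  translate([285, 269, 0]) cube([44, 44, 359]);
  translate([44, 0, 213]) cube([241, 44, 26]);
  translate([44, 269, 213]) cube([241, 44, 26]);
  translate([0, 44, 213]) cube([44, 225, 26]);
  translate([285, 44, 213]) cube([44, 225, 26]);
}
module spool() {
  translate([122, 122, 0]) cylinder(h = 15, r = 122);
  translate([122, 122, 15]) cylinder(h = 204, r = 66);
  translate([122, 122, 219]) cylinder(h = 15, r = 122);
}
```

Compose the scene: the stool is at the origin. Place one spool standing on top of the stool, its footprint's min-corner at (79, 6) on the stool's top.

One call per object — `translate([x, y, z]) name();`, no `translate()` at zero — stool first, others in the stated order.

stool();
translate([79, 6, 381]) spool();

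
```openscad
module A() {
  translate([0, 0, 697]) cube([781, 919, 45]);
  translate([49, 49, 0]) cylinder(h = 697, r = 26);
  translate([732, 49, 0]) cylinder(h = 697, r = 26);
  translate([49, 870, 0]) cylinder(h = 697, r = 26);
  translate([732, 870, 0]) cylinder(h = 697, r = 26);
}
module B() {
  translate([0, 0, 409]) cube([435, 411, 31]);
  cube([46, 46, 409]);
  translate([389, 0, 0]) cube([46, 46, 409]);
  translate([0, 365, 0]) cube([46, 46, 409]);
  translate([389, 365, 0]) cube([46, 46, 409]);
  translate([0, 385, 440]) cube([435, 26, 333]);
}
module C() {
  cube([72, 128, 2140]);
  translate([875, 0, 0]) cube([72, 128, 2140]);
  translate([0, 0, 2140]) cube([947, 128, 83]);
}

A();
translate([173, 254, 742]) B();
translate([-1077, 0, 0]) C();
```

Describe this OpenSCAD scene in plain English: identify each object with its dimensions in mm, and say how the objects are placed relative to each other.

A is a rectangular dining table. The top is 781×919×45 mm with its upper surface at z = 742 mm. It stands on four round legs of 52 mm diameter, each leg's bounding box inset 23 mm from the nearest pair of top edges, running from the floor to the underside of the top.

B is a chair. The seat is a 435×411×31 mm slab with its top at z = 440 mm, on four 46×46 mm corner legs (flush with the seat edges, standing on z = 0). A flat backrest 26 mm thick, 333 mm tall, spans the full seat width and rises from the seat top along its +y edge, rear face flush with the rear of the seat.

C is a door frame. The clear opening is 803 mm wide and 2140 mm high. Two 72 mm wide jambs, 128 mm deep, stand either side of the opening from the floor to the top of the opening. A 83 mm thick head sits across the top of both jambs, spanning the full outside width of the frame.

The chair is on top of the table, centred. The door frame is on the floor beside the table on its −x side.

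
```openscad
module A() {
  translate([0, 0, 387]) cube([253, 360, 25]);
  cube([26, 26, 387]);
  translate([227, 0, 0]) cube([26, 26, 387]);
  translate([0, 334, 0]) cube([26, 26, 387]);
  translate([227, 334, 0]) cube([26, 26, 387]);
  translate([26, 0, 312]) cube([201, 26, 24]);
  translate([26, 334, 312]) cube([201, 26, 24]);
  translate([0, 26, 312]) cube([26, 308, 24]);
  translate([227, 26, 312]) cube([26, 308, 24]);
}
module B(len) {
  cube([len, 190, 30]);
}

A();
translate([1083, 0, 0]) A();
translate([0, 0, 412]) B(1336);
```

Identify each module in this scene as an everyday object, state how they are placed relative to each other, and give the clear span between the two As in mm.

A is a stool. B is a beam. A beam spans the tops of two stools. The clear span between the two stools is 830 mm.

Second stool starts at x = 1083; first ends at x = 253; clear span = 1083 − 253 = 830 mm.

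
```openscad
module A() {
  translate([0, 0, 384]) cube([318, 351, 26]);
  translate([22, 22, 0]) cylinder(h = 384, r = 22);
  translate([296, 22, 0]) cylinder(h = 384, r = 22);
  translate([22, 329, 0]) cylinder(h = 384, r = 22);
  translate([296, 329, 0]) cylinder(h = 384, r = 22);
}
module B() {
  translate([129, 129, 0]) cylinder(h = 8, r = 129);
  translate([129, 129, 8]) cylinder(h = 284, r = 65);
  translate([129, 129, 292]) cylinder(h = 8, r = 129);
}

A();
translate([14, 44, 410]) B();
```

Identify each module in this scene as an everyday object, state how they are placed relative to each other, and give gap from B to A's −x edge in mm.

A is a stool. B is a spool. The spool is on top of the stool. The gap from the spool to the stool's −x edge is 14 mm.

The spool's min-x is at 14; the stool's min-x is 0; gap = 14 mm.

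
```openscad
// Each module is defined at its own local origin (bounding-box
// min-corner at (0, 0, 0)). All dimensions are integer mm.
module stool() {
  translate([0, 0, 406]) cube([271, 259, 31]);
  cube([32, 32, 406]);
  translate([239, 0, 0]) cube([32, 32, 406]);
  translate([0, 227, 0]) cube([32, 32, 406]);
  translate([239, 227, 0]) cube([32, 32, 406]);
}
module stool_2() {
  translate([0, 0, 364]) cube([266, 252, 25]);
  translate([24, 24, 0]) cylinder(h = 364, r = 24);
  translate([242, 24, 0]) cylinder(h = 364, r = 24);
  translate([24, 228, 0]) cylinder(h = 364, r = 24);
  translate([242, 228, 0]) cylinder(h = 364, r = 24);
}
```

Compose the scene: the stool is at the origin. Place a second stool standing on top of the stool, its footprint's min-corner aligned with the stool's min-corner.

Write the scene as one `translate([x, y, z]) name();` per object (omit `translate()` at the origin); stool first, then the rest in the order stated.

stool();
translate([0, 0, 437]) stool_2();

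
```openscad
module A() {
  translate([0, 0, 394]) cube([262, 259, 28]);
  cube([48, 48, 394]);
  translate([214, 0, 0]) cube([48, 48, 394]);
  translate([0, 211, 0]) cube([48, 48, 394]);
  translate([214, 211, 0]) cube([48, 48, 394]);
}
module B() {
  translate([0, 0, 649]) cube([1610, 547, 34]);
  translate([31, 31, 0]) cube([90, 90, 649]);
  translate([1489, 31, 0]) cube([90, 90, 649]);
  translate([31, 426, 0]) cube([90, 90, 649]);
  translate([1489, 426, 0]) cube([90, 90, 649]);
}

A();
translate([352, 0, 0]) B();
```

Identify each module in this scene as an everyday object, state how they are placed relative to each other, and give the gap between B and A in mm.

The table's nearest face is 90 mm from the stool's +x face.

A is a stool. B is a table. The table is on the floor beside the stool on its +x side. The gap between the table and the stool is 90 mm.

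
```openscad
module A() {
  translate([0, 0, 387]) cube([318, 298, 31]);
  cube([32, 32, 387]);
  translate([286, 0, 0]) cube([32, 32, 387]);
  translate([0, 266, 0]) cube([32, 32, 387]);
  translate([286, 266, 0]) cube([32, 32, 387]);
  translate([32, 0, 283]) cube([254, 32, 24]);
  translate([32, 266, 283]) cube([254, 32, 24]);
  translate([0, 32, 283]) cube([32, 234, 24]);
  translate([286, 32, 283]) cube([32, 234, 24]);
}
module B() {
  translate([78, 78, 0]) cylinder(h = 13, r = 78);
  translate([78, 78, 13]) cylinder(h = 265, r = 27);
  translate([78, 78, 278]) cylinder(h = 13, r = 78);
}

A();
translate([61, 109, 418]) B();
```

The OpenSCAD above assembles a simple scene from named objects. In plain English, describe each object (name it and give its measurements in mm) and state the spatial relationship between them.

A is a four-legged stool. The seat is 318×298 mm, 31 mm thick, top at z = 418 mm. It stands on four square legs, each 32×32 mm in cross-section, from z = 0 to the seat underside, each flush with a corner of the seat. Four stretchers, 32 mm wide and 24 mm tall, connect adjacent legs with their undersides at z = 283 mm, each running between the inner faces of the legs it joins and aligned with the legs' outer faces on the other axis.

B is a spool: two coaxial disc flanges of radius 78 mm and thickness 13 mm, joined by a core cylinder of radius 27 mm and height 265 mm. The lower flange rests on z = 0 and the three cylinders share a vertical axis.

The spool is on top of the stool.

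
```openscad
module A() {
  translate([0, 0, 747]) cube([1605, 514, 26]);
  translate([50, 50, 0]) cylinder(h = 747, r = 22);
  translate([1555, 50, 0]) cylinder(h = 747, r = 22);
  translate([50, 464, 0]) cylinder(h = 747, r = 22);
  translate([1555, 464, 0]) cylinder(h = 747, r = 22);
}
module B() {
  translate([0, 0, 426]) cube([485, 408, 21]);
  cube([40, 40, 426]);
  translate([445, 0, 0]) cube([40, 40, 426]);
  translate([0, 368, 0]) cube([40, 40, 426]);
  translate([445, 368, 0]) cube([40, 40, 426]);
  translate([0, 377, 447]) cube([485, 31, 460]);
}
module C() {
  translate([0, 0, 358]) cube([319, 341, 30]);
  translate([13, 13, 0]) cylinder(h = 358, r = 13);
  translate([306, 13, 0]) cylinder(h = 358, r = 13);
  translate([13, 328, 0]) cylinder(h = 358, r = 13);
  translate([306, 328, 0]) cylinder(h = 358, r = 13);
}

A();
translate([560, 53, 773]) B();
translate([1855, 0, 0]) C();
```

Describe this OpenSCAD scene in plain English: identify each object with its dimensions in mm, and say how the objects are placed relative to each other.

A is a rectangular dining table. The top is 1605×514×26 mm with its upper surface at z = 773 mm. It stands on four round legs of 44 mm diameter, each leg's bounding box inset 28 mm from the nearest pair of top edges, running from the floor to the underside of the top.

B is a chair: 485×408 mm seat, 21 mm thick, top at z = 447 mm, on four 40 mm square corner legs flush with the seat edges. A 31 mm thick backrest slab spans the full seat width, extending 460 mm above the seat top, its back face flush with the seat's +y edge.

C is a four-legged stool. The seat is a 319×341×30 mm slab whose top surface is at z = 388 mm; four round legs, each 26 mm in diameter, run from the floor (z = 0) to the underside of the seat, each leg's axis is inset half a diameter from the nearest pair of seat edges (so the leg's bounding box is flush with the corner).

The chair is on top of the table, centred. The stool is on the floor beside the table on its +x side.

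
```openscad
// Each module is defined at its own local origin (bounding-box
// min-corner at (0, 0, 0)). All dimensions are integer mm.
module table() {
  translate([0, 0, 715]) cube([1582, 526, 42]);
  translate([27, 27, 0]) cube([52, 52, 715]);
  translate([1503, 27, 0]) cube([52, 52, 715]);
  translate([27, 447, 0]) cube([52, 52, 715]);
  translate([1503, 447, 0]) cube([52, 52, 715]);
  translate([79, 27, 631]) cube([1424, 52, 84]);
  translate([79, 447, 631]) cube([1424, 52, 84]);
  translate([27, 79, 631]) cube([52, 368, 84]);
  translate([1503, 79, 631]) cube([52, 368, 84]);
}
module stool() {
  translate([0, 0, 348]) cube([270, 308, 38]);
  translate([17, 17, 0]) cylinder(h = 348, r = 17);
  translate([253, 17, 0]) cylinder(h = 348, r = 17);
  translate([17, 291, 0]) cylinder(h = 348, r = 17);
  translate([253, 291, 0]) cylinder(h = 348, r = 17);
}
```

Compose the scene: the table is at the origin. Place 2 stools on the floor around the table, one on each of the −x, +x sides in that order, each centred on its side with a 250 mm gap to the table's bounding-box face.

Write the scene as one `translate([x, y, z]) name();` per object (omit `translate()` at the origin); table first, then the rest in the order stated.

table();
translate([-520, 109, 0]) stool();
translate([1832, 109, 0]) stool();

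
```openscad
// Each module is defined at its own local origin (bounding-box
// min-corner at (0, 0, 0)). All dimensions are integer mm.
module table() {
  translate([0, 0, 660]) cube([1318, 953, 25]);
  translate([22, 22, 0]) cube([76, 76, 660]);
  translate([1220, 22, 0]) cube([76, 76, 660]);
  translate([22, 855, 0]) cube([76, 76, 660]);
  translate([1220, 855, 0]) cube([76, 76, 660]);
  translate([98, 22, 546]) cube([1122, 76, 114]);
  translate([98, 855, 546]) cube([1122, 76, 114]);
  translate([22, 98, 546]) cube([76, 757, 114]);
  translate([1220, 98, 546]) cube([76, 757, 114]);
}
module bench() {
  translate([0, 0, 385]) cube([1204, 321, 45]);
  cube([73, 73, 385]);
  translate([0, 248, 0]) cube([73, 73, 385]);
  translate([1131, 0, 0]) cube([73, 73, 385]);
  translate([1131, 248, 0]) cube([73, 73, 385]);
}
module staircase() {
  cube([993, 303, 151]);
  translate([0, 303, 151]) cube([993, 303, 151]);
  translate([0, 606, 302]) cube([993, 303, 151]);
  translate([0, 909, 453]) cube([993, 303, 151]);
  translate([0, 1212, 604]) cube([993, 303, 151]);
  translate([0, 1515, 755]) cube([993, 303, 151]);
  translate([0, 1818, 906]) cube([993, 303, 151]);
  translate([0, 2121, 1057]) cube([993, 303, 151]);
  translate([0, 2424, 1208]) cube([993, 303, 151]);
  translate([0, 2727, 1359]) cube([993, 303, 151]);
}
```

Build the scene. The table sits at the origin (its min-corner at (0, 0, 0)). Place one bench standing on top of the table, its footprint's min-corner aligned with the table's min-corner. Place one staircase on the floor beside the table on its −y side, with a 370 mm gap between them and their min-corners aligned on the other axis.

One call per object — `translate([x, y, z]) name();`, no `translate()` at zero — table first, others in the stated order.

table();
translate([0, 0, 685]) bench();
translate([0, -3400, 0]) staircase();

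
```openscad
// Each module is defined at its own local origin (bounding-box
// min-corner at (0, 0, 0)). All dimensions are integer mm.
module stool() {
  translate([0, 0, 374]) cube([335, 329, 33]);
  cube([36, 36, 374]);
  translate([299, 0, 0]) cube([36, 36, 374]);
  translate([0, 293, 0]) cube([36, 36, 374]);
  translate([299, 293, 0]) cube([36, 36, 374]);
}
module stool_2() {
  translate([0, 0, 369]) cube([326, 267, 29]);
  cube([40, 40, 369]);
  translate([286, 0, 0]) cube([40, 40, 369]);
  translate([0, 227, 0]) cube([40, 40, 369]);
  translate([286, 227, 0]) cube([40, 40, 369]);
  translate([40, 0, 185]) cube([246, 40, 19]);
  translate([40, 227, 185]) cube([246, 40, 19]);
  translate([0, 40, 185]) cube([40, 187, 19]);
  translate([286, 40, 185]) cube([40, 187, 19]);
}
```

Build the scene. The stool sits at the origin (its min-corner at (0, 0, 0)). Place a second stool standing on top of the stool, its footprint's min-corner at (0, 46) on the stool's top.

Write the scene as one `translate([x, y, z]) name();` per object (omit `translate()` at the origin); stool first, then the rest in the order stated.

stool();
translate([0, 46, 407]) stool_2();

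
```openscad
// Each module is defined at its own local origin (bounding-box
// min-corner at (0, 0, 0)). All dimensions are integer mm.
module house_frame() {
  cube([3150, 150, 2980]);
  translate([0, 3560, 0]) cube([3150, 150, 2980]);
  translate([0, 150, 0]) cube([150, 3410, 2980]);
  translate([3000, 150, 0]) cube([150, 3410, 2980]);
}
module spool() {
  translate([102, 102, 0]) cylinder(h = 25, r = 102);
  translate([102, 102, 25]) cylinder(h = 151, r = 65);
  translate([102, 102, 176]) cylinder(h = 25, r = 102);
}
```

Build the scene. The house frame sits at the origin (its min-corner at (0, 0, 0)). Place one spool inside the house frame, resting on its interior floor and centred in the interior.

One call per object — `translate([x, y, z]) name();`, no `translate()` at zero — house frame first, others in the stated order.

house_frame();
translate([1473, 1753, 0]) spool();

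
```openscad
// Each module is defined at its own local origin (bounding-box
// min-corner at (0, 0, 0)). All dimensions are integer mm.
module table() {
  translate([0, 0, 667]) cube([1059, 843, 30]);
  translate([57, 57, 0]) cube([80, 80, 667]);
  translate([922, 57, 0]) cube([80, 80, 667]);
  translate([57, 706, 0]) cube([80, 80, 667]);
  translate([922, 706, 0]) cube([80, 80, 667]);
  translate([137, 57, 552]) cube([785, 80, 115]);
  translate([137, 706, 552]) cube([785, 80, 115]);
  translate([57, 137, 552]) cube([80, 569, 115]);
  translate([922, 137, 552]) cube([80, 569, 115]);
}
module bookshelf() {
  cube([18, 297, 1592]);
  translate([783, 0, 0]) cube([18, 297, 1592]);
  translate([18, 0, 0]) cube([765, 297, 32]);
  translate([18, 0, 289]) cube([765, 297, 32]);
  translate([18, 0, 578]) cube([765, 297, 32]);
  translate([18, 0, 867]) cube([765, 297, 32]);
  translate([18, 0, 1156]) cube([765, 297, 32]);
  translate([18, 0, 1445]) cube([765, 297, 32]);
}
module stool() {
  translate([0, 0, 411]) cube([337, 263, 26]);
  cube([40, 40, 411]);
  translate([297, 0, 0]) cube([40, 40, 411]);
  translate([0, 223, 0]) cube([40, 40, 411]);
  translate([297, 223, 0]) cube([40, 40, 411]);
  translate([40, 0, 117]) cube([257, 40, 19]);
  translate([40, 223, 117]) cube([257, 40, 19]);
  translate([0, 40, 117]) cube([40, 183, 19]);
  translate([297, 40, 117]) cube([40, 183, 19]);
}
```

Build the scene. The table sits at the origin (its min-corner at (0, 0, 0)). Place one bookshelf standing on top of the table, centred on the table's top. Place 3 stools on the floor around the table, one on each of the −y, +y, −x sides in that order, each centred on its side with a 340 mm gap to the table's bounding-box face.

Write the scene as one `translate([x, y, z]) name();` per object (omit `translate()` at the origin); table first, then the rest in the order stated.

table();
translate([129, 273, 697]) bookshelf();
translate([361, -603, 0]) stool();
translate([361, 1183, 0]) stool();
translate([-677, 290, 0]) stool();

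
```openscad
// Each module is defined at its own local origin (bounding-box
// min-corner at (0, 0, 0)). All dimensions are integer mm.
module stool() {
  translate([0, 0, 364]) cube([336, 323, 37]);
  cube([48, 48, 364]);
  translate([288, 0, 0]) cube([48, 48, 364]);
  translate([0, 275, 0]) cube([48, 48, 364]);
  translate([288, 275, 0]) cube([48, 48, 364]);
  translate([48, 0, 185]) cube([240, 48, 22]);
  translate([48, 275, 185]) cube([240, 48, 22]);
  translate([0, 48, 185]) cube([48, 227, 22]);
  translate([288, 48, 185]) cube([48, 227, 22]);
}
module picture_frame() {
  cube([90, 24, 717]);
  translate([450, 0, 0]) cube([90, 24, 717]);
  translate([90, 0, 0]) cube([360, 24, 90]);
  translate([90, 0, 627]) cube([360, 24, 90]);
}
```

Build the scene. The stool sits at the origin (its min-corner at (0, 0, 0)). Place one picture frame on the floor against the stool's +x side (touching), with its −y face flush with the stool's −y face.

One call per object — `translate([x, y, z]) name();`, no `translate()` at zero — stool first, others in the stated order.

stool();
translate([336, 0, 0]) picture_frame();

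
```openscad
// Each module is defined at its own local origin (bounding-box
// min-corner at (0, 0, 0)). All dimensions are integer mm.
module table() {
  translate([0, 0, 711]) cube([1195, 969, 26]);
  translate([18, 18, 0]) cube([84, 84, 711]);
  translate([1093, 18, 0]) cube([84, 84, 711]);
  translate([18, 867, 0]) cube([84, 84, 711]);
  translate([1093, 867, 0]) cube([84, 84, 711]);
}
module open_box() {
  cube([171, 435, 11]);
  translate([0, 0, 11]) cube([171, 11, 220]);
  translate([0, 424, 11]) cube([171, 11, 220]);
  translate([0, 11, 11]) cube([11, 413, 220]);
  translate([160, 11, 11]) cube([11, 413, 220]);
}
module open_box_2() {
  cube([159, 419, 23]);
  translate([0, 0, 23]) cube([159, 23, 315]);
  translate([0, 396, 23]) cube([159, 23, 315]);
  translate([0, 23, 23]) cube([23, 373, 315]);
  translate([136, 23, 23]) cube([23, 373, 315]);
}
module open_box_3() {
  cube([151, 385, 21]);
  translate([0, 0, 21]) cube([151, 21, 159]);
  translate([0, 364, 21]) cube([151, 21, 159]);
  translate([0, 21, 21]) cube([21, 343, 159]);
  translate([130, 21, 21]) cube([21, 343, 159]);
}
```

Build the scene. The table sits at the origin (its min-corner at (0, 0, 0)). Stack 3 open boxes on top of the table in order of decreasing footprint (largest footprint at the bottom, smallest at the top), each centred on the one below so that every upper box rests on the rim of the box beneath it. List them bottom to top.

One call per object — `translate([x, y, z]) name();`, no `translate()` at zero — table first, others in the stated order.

table();
translate([512, 267, 737]) open_box();
translate([518, 275, 968]) open_box_2();
translate([522, 292, 1306]) open_box_3();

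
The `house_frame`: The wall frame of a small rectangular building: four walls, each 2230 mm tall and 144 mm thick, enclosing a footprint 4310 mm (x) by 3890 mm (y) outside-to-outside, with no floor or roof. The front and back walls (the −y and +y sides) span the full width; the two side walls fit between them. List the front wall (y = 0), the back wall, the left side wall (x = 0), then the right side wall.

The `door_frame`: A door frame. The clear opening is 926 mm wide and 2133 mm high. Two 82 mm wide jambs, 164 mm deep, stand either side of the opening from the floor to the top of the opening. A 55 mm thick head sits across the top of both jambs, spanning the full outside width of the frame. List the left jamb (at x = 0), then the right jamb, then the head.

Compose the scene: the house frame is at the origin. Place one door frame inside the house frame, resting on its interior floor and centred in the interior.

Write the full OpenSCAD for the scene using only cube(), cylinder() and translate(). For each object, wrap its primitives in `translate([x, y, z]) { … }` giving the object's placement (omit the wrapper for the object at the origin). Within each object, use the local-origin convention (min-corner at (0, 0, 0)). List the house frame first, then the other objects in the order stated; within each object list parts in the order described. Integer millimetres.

cube([4310, 144, 2230]);
translate([0, 3746, 0]) cube([4310, 144, 2230]);
translate([0, 144, 0]) cube([144, 3602, 2230]);
translate([4166, 144, 0]) cube([144, 3602, 2230]);
translate([1610, 1863, 0]) {
  cube([82, 164, 2133]);
  translate([1008, 0, 0]) cube([82, 164, 2133]);
  translate([0, 0, 2133]) cube([1090, 164, 55]);
}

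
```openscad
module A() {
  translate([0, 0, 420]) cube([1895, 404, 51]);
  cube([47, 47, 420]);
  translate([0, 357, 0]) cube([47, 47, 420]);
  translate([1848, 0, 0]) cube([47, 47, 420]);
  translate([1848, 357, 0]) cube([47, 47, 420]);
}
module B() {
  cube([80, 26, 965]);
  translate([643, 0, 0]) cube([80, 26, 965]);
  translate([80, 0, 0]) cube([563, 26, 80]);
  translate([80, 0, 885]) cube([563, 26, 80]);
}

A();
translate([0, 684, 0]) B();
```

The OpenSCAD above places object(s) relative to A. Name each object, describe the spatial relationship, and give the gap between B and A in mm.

A is a bench. B is a picture frame. The picture frame is on the floor beside the bench on its +y side. The gap between the picture frame and the bench is 280 mm.

The picture frame's nearest face is 280 mm from the bench's +y face.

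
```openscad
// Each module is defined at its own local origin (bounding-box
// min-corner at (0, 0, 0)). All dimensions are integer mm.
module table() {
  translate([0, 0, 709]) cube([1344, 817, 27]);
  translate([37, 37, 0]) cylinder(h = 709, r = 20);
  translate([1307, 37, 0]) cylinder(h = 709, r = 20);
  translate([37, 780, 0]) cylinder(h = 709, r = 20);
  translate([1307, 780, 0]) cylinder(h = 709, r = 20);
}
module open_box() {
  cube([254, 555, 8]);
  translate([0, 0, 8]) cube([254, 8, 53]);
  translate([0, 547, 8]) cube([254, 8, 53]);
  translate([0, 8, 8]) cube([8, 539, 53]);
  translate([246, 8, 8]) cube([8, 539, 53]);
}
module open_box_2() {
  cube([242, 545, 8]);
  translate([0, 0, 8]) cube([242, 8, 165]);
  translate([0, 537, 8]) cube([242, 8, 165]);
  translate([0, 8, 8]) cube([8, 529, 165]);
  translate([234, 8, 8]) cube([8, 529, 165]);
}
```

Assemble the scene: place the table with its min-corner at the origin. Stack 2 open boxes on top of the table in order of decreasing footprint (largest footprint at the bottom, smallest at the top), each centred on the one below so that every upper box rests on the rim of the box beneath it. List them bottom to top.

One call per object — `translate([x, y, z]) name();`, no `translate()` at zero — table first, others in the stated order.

table();
translate([545, 131, 736]) open_box();
translate([551, 136, 797]) open_box_2();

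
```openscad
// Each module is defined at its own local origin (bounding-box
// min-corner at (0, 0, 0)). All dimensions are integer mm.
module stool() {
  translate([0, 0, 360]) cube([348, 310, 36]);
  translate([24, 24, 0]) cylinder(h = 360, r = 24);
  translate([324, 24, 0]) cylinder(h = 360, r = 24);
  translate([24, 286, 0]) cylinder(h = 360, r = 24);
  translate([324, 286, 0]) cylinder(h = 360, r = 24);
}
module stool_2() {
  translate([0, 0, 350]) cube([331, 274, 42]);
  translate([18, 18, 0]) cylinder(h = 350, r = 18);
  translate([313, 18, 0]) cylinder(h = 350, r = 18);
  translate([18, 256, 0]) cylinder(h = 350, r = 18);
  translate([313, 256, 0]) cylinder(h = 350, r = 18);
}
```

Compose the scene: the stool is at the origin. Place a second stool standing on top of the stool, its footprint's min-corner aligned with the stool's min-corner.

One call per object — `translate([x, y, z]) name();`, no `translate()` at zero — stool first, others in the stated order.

stool();
translate([0, 0, 396]) stool_2();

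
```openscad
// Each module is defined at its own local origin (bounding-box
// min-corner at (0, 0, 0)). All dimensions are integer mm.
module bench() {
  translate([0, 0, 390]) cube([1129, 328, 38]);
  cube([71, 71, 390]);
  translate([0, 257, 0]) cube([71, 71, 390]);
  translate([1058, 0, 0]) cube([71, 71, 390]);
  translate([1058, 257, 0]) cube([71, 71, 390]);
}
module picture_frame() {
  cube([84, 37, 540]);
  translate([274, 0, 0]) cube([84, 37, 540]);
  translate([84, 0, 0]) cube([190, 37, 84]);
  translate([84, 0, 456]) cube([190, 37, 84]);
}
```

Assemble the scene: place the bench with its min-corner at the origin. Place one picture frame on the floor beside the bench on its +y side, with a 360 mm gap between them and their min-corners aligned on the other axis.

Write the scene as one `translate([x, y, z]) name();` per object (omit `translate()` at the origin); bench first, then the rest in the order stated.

bench();
translate([0, 688, 0]) picture_frame();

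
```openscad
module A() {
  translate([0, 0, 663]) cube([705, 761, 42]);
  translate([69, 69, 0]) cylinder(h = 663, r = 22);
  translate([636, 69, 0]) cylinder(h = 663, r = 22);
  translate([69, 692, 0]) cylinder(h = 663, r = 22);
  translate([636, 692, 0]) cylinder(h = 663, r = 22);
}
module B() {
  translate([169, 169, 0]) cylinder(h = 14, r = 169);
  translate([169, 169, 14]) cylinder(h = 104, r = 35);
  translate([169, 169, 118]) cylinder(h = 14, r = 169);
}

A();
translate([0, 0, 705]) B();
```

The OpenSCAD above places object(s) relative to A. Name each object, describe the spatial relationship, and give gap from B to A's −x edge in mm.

The spool's min-x is at 0; the table's min-x is 0; gap = 0 mm.

A is a table. B is a spool. The spool is on top of the table. The gap from the spool to the table's −x edge is 0 mm.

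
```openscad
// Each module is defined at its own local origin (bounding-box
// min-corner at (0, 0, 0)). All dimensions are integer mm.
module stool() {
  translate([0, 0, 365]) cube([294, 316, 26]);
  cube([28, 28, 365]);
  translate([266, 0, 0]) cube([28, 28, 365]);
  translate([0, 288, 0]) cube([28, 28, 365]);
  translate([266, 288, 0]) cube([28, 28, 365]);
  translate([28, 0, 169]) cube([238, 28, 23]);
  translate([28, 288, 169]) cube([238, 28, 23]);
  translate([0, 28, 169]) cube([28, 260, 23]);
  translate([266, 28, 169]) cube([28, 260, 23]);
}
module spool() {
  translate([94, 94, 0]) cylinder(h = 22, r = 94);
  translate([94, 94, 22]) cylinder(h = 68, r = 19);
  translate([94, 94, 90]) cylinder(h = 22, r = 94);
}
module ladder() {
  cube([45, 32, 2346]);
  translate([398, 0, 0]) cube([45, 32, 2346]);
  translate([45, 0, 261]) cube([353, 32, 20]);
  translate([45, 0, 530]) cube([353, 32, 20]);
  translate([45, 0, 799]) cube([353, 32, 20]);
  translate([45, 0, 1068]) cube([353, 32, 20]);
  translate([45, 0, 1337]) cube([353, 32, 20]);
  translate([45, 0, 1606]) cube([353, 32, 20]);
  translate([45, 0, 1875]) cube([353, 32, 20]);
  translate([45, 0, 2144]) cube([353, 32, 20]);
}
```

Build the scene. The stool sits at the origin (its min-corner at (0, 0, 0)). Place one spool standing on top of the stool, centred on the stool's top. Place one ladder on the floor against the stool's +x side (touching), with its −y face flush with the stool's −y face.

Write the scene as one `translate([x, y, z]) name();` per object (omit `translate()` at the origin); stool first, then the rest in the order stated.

stool();
translate([53, 64, 391]) spool();
translate([294, 0, 0]) ladder();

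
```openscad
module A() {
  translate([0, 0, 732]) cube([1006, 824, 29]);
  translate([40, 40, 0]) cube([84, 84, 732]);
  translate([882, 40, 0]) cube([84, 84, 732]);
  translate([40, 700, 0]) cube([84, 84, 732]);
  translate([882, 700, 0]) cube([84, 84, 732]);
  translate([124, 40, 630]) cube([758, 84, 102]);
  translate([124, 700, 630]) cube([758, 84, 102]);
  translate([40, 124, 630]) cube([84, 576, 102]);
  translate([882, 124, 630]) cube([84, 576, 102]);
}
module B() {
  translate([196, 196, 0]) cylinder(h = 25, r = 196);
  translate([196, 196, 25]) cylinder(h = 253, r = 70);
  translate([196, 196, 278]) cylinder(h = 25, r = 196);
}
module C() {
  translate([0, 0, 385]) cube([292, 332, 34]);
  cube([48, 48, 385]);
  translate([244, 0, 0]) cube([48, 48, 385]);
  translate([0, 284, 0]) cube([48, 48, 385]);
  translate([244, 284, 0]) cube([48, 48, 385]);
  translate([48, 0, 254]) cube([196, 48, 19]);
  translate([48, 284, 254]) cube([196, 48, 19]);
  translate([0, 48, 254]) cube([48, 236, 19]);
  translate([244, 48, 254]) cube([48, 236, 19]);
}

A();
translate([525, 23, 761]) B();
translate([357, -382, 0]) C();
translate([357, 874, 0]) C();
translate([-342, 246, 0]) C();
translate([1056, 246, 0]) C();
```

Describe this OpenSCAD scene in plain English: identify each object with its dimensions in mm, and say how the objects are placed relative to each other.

A is a rectangular dining table. The top is 1006×824×29 mm with its upper surface at z = 761 mm. It stands on four 84×84 mm square legs, each inset 40 mm from the nearest pair of top edges, running from the floor to the underside of the top. Four apron rails, 84 mm thick and 102 mm tall, run between adjacent legs with their top edges flush with the underside of the top and their outer faces flush with the legs' outer faces.

B is a spool: two coaxial disc flanges of radius 196 mm and thickness 25 mm, joined by a core cylinder of radius 70 mm and height 253 mm. The lower flange rests on z = 0 and the three cylinders share a vertical axis.

C is a four-legged stool. The seat is a 292×332×34 mm slab whose top surface is at z = 419 mm; four square legs, each 48×48 mm in cross-section, run from the floor (z = 0) to the underside of the seat, each flush with a corner of the seat. Four stretchers, 48 mm wide and 19 mm tall, connect adjacent legs with their undersides at z = 254 mm, each running between the inner faces of the legs it joins and aligned with the legs' outer faces on the other axis.

The spool is on top of the table. Four stools sit around the table at the −y, +y, −x, +x sides.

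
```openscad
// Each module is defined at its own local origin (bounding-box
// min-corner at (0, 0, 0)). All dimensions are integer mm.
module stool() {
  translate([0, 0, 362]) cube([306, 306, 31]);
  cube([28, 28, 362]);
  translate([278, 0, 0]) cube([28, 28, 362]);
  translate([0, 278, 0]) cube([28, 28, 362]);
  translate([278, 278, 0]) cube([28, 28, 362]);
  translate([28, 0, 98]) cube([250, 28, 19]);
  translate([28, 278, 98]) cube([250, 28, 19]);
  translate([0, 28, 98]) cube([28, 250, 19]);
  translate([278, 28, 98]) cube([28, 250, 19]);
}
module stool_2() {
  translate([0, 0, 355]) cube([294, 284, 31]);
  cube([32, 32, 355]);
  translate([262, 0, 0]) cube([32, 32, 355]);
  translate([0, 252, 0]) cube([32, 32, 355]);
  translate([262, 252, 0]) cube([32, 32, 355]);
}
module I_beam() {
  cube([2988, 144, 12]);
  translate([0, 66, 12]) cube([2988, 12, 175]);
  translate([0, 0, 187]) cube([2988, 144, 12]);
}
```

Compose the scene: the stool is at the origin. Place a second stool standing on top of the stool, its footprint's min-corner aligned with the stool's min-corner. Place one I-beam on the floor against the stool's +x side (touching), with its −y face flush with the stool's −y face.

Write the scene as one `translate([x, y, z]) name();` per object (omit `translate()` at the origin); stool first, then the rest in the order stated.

stool();
translate([0, 0, 393]) stool_2();
translate([306, 0, 0]) I_beam();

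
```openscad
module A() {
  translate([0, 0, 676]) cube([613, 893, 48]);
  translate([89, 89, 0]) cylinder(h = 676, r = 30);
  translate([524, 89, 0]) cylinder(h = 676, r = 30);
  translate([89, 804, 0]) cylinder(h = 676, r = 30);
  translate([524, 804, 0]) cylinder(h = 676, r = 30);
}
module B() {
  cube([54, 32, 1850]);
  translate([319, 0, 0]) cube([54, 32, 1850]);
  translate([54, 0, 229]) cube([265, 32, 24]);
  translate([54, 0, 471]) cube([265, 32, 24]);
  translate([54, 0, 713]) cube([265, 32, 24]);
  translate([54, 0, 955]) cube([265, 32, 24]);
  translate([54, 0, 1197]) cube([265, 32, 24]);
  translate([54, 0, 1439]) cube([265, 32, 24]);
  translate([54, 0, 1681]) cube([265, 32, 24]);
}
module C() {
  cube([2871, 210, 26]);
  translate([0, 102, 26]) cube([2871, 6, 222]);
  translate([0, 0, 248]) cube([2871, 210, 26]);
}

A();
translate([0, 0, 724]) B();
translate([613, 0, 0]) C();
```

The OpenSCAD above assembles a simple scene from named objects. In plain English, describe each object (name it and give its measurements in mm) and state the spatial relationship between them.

A is a rectangular dining table. The top is 613×893×48 mm with its upper surface at z = 724 mm. It stands on four round legs of 60 mm diameter, each leg's bounding box inset 59 mm from the nearest pair of top edges, running from the floor to the underside of the top.

B is a straight ladder. Two 54×32 mm vertical rails, 1850 mm tall, stand 373 mm apart (outside-to-outside) with their front faces coplanar on the −y side. 7 rungs, each 32 mm deep and 24 mm tall, span between the inner faces of the rails, front faces flush with the rails. The lowest rung's underside is at z = 229 mm and rungs are spaced 242 mm apart (underside to underside).

C is an I-beam lying along x, 2871 mm long. Overall section height 274 mm. Two flanges 210 mm wide (y) and 26 mm thick, one on the floor and one at the top; a web 6 mm thick runs between them, centred on the flange width.

The ladder is on top of the table. The I-beam is against the table's +x side, with their −y faces flush.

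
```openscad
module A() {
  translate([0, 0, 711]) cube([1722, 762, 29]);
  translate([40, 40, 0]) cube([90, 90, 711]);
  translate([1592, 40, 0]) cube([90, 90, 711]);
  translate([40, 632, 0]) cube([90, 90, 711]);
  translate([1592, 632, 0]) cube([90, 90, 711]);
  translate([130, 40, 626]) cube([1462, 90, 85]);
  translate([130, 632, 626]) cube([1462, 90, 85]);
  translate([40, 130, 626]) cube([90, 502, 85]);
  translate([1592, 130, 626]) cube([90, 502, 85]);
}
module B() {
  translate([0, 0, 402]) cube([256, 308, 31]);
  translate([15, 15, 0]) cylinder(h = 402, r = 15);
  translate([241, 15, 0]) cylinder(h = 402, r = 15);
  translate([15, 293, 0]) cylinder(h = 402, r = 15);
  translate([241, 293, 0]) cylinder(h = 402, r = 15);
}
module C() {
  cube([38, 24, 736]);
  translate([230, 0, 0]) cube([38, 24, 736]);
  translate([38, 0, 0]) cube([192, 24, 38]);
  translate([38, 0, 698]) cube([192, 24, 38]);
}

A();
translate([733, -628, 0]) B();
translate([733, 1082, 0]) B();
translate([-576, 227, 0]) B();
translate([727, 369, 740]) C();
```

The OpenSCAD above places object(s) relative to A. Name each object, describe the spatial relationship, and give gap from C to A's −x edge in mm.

The picture frame's min-x is at 727; the table's min-x is 0; gap = 727 mm.

A is a table. B is a stool. C is a picture frame. Three stools sit around the table at the −y, +y, −x sides. The picture frame is on top of the table, centred. The gap from the picture frame to the table's −x edge is 727 mm.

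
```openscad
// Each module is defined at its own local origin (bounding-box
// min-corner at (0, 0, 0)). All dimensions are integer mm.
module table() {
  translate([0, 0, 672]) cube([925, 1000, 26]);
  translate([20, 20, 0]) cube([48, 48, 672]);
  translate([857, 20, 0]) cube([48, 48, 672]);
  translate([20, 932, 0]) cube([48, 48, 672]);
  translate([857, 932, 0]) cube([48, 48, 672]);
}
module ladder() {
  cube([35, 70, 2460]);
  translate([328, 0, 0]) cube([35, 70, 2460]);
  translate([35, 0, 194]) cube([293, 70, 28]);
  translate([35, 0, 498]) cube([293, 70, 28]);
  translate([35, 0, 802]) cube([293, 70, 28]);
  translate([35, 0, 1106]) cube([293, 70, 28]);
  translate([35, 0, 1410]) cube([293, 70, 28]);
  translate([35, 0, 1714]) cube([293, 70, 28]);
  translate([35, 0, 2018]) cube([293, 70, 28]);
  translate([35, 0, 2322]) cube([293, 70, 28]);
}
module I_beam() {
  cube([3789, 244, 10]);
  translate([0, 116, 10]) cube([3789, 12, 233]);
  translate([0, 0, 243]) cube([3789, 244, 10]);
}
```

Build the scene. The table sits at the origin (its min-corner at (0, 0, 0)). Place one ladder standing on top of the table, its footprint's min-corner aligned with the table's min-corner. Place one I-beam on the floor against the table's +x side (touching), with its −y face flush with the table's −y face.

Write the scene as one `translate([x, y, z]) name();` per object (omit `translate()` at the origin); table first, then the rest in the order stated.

table();
translate([0, 0, 698]) ladder();
translate([925, 0, 0]) I_beam();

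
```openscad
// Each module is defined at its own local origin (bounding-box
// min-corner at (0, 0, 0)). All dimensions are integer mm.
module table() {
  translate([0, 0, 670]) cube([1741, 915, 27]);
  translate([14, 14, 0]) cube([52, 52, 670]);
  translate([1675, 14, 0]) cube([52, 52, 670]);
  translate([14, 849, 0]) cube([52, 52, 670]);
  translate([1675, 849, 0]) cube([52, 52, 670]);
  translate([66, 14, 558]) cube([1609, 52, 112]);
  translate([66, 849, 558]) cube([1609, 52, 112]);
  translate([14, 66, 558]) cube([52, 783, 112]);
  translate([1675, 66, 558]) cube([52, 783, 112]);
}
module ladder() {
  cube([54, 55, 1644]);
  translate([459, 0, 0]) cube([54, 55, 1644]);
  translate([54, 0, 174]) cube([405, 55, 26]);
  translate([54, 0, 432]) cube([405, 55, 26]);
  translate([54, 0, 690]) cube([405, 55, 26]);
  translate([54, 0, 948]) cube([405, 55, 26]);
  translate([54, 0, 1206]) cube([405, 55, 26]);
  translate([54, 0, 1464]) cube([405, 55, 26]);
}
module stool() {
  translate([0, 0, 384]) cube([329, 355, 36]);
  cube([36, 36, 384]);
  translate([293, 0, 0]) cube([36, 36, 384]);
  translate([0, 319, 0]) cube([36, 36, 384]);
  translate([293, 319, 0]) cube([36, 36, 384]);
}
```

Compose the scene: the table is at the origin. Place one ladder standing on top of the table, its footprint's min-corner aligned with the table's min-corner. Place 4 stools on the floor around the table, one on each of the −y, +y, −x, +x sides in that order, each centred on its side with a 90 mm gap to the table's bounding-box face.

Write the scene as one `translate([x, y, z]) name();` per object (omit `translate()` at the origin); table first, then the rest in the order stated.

table();
translate([0, 0, 697]) ladder();
translate([706, -445, 0]) stool();
translate([706, 1005, 0]) stool();
translate([-419, 280, 0]) stool();
translate([1831, 280, 0]) stool();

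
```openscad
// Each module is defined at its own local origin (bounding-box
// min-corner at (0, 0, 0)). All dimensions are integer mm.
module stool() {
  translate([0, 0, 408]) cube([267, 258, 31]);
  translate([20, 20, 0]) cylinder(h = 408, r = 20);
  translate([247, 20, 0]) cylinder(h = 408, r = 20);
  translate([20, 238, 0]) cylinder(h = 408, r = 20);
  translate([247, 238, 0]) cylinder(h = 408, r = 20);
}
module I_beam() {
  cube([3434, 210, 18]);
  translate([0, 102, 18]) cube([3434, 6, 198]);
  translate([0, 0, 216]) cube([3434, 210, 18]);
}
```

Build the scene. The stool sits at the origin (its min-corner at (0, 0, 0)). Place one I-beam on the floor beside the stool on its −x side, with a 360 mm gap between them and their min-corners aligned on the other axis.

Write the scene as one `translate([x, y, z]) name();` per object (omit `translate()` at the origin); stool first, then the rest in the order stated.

stool();
translate([-3794, 0, 0]) I_beam();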